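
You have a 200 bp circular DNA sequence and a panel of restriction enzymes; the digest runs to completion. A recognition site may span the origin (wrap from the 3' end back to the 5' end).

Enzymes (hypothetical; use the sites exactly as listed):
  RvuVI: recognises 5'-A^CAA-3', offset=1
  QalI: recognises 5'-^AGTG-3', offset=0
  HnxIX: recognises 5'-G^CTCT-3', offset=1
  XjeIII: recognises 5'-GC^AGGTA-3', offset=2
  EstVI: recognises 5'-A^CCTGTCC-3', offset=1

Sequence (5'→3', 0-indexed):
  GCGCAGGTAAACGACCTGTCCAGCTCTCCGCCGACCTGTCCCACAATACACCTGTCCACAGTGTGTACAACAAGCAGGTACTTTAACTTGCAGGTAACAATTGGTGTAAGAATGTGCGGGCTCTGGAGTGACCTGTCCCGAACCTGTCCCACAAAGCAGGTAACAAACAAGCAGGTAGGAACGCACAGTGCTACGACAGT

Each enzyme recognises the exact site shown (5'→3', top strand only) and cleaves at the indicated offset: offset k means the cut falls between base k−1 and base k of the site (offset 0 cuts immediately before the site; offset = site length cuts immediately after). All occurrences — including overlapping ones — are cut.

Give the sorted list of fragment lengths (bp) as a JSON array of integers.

Scan for sites:
  RvuVI (ACAA, off=1): starts [42, 66, 69, 96, 150, 162, 166] → cuts [43, 67, 70, 97, 151, 163, 167]
  QalI (AGTG, off=0): starts [59, 126, 186, 197] → cuts [59, 126, 186, 197]
  HnxIX (GCTCT, off=1): starts [22, 119] → cuts [23, 120]
  XjeIII (GCAGGTA, off=2): starts [2, 73, 89, 155, 170] → cuts [4, 75, 91, 157, 172]
  EstVI (ACCTGTCC, off=1): starts [13, 33, 49, 130, 141] → cuts [14, 34, 50, 131, 142]

Pooled cuts: [4, 14, 23, 34, 43, 50, 59, 67, 70, 75, 91, 97, 120, 126, 131, 142, 151, 157, 163, 167, 172, 186, 197]

Fragment lengths:
  4→14: 10 bp
  14→23: 9 bp
  23→34: 11 bp
  34→43: 9 bp
  43→50: 7 bp
  50→59: 9 bp
  59→67: 8 bp
  67→70: 3 bp
  70→75: 5 bp
  75→91: 16 bp
  91→97: 6 bp
  97→120: 23 bp
  120→126: 6 bp
  126→131: 5 bp
  131→142: 11 bp
  142→151: 9 bp
  151→157: 6 bp
  157→163: 6 bp
  163→167: 4 bp
  167→172: 5 bp
  172→186: 14 bp
  186→197: 11 bp
  197→4 (wrap): 200-197+4 = 7 bp

[3,4,5,5,5,6,6,6,6,7,7,8,9,9,9,9,10,11,11,11,14,16,23]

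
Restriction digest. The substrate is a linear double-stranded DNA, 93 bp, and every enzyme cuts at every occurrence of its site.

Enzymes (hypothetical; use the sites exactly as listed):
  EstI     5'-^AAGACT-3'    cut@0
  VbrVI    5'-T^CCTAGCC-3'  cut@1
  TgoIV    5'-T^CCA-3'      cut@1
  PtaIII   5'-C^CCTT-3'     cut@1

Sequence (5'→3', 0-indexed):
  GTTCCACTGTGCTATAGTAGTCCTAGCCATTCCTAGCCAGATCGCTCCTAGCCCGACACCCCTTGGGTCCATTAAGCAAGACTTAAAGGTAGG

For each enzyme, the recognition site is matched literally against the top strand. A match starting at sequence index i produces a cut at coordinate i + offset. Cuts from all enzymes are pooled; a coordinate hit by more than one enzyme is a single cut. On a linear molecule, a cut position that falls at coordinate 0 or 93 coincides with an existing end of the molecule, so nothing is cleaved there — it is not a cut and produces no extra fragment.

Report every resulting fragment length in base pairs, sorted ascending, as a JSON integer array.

Per-enzyme occurrences:
  EstI AAGACT/0: at [77] ⇒ [77]
  VbrVI TCCTAGCC/1: at [20, 30, 45] ⇒ [21, 31, 46]
  TgoIV TCCA/1: at [2, 67] ⇒ [3, 68]
  PtaIII CCCTT/1: at [59] ⇒ [60]

Pooled cuts: [3, 21, 31, 46, 60, 68, 77]

Fragments:
  [0,3): 3 bp
  [3,21): 18 bp
  [21,31): 10 bp
  [31,46): 15 bp
  [46,60): 14 bp
  [60,68): 8 bp
  [68,77): 9 bp
  [77,93): 16 bp

[3,8,9,10,14,15,16,18]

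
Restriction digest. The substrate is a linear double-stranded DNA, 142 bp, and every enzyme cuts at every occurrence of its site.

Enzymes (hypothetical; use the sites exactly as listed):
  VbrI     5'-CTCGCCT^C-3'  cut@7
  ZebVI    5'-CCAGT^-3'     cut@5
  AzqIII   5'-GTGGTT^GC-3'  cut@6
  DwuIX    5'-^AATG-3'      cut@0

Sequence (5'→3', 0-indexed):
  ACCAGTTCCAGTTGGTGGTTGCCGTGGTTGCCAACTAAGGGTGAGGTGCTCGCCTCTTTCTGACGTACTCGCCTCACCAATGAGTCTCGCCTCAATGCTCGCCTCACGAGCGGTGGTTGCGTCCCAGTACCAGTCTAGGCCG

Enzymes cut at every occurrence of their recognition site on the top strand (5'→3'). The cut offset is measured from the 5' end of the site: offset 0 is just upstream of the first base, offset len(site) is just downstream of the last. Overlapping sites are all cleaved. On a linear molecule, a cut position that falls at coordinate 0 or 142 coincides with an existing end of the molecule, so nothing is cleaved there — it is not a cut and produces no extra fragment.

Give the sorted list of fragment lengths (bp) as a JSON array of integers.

[1,4,6,6,6,8,8,9,10,11,14,14,19,26]

Site scan:
  VbrI CTCGCCTC/7: at [48, 67, 85, 97] ⇒ [55, 74, 92, 104]
  ZebVI CCAGT/5: at [1, 7, 123, 129] ⇒ [6, 12, 128, 134]
  AzqIII GTGGTTGC/6: at [14, 23, 112] ⇒ [20, 29, 118]
  DwuIX AATG/0: at [78, 93] ⇒ [78, 93]

All cut coordinates (distinct, sorted): [6, 12, 20, 29, 55, 74, 78, 92, 93, 104, 118, 128, 134]

Fragment lengths:
  [0,6): 6 bp
  [6,12): 6 bp
  [12,20): 8 bp
  [20,29): 9 bp
  [29,55): 26 bp
  [55,74): 19 bp
  [74,78): 4 bp
  [78,92): 14 bp
  [92,93): 1 bp
  [93,104): 11 bp
  [104,118): 14 bp
  [118,128): 10 bp
  [128,134): 6 bp
  [134,142): 8 bp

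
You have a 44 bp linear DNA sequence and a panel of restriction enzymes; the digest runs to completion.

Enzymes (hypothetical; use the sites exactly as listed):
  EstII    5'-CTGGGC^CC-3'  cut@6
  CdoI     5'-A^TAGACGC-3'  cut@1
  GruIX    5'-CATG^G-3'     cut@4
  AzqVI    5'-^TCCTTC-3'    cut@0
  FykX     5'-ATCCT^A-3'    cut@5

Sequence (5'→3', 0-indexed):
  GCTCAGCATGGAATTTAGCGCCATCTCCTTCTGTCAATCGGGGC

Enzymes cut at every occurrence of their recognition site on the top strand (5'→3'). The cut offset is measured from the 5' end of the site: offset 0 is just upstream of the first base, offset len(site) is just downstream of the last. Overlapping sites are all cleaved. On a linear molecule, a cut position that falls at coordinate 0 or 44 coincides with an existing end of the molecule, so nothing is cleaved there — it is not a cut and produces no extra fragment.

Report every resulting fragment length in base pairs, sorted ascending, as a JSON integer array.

[10,15,19]

Per-enzyme occurrences:
  EstII (CTGGGCCC, off=6): no sites
  CdoI (ATAGACGC, off=1): no sites
  GruIX CATGG/4: at [6] ⇒ [10]
  AzqVI TCCTTC/0: at [25] ⇒ [25]
  FykX (ATCCTA, off=5): no sites

Pooled cuts: [10, 25]

Fragment lengths:
  [0,10): 10 bp
  [10,25): 15 bp
  [25,44): 19 bp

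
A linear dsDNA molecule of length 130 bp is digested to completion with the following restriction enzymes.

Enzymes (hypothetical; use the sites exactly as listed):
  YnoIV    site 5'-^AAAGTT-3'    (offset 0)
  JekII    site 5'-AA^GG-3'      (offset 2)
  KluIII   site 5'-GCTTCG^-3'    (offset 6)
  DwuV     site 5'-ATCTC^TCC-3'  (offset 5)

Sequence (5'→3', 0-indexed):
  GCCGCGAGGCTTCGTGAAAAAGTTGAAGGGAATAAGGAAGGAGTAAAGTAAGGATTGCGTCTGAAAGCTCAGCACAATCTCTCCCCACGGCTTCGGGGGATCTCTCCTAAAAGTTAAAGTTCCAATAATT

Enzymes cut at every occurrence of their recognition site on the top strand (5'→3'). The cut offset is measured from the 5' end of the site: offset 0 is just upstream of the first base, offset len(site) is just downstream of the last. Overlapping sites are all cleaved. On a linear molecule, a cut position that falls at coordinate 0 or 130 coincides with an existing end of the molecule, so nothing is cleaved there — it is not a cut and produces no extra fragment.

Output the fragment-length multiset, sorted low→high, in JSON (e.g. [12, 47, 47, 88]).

[4,4,5,6,8,9,9,12,14,14,15,30]

Scan for sites:
  YnoIV (AAAGTT, off=0): starts [18, 109, 115] → cuts [18, 109, 115]
  JekII (AAGG, off=2): starts [25, 33, 37, 49] → cuts [27, 35, 39, 51]
  KluIII (GCTTCG, off=6): starts [8, 89] → cuts [14, 95]
  DwuV (ATCTCTCC, off=5): starts [76, 99] → cuts [81, 104]

All cut coordinates (distinct, sorted): [14, 18, 27, 35, 39, 51, 81, 95, 104, 109, 115]

Fragment lengths:
  [0,14): 14 bp
  [14,18): 4 bp
  [18,27): 9 bp
  [27,35): 8 bp
  [35,39): 4 bp
  [39,51): 12 bp
  [51,81): 30 bp
  [81,95): 14 bp
  [95,104): 9 bp
  [104,109): 5 bp
  [109,115): 6 bp
  [115,130): 15 bp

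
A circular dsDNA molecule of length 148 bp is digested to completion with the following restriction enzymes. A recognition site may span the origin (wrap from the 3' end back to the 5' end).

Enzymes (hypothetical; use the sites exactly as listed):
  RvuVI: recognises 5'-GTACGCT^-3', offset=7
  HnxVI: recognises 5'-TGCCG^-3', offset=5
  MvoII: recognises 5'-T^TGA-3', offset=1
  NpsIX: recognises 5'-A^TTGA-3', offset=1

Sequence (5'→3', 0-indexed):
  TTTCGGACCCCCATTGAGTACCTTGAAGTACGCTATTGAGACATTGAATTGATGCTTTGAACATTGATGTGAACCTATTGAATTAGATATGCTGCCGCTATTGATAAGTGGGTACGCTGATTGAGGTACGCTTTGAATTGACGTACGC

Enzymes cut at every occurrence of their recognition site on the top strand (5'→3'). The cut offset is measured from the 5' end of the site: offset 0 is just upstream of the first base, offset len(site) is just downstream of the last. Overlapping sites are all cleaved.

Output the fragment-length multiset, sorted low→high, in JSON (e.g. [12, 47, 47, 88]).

Site scan:
  RvuVI (GTACGCT, off=7): starts [27, 111, 125, 142] → cuts [1, 34, 118, 132]
  HnxVI (TGCCG, off=5): starts [92] → cuts [97]
  MvoII (TTGA, off=1): starts [13, 22, 35, 43, 48, 56, 63, 77, 100, 120, 132, 137] → cuts [14, 23, 36, 44, 49, 57, 64, 78, 101, 121, 133, 138]
  NpsIX (ATTGA, off=1): starts [12, 34, 42, 47, 62, 76, 99, 119, 136] → cuts [13, 35, 43, 48, 63, 77, 100, 120, 137]

Pooled cuts: [1, 13, 14, 23, 34, 35, 36, 43, 44, 48, 49, 57, 63, 64, 77, 78, 97, 100, 101, 118, 120, 121, 132, 133, 137, 138]

Fragment lengths:
  1→13: 12 bp
  13→14: 1 bp
  14→23: 9 bp
  23→34: 11 bp
  34→35: 1 bp
  35→36: 1 bp
  36→43: 7 bp
  43→44: 1 bp
  44→48: 4 bp
  48→49: 1 bp
  49→57: 8 bp
  57→63: 6 bp
  63→64: 1 bp
  64→77: 13 bp
  77→78: 1 bp
  78→97: 19 bp
  97→100: 3 bp
  100→101: 1 bp
  101→118: 17 bp
  118→120: 2 bp
  120→121: 1 bp
  121→132: 11 bp
  132→133: 1 bp
  133→137: 4 bp
  137→138: 1 bp
  138→1 (wrap): 148-138+1 = 11 bp

[1,1,1,1,1,1,1,1,1,1,1,2,3,4,4,6,7,8,9,11,11,11,12,13,17,19]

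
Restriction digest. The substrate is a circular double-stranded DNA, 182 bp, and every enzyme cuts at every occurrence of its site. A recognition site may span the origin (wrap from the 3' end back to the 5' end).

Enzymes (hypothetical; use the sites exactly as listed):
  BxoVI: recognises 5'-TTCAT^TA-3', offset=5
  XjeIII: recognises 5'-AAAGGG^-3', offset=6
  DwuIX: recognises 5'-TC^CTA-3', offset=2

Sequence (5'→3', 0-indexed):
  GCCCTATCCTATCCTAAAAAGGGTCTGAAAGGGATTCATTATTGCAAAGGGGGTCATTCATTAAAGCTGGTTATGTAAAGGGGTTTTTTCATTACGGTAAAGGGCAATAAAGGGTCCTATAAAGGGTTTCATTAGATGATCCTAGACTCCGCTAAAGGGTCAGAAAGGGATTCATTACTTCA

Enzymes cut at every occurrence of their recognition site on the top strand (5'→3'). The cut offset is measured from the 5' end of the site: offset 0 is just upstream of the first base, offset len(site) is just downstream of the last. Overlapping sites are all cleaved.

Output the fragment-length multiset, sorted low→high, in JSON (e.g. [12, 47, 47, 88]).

[2,5,6,6,6,9,10,10,10,10,10,10,10,12,12,15,18,21]

Per-enzyme occurrences:
  BxoVI (TTCATTA, off=5): starts [34, 56, 87, 127, 170] → cuts [39, 61, 92, 132, 175]
  XjeIII (AAAGGG, off=6): starts [17, 27, 45, 76, 98, 108, 120, 153, 163] → cuts [23, 33, 51, 82, 104, 114, 126, 159, 169]
  DwuIX (TCCTA, off=2): starts [6, 11, 114, 139] → cuts [8, 13, 116, 141]

Pooled cuts: [8, 13, 23, 33, 39, 51, 61, 82, 92, 104, 114, 116, 126, 132, 141, 159, 169, 175]

Fragments:
  8→13: 5 bp
  13→23: 10 bp
  23→33: 10 bp
  33→39: 6 bp
  39→51: 12 bp
  51→61: 10 bp
  61→82: 21 bp
  82→92: 10 bp
  92→104: 12 bp
  104→114: 10 bp
  114→116: 2 bp
  116→126: 10 bp
  126→132: 6 bp
  132→141: 9 bp
  141→159: 18 bp
  159→169: 10 bp
  169→175: 6 bp
  175→8 (wrap): 182-175+8 = 15 bp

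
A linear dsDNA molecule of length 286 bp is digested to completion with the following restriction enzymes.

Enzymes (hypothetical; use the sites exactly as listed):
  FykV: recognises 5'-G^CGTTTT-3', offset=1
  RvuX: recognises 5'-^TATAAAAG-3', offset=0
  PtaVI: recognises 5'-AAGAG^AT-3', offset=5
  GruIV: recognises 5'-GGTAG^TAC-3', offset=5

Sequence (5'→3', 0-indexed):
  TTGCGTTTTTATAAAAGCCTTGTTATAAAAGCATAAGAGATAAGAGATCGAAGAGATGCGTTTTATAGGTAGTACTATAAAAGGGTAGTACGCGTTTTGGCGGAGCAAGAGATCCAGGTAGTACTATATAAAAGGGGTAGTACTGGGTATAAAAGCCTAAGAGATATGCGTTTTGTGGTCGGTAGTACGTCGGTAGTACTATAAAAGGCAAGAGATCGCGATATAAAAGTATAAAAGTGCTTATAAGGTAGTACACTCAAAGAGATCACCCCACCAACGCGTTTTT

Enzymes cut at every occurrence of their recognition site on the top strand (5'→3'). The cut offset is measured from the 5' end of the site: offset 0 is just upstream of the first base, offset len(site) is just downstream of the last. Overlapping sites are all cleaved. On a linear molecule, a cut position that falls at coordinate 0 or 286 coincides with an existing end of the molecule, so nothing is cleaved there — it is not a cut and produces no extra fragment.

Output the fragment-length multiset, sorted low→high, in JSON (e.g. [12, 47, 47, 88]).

Site scan:
  FykV GCGTTTT/1: at [2, 57, 91, 167, 278] ⇒ [3, 58, 92, 168, 279]
  RvuX TATAAAAG/0: at [9, 23, 75, 126, 147, 199, 221, 229] ⇒ [9, 23, 75, 126, 147, 199, 221, 229]
  PtaVI AAGAGAT/5: at [34, 41, 50, 106, 158, 209, 259] ⇒ [39, 46, 55, 111, 163, 214, 264]
  GruIV GGTAGTAC/5: at [67, 83, 116, 135, 180, 191, 246] ⇒ [72, 88, 121, 140, 185, 196, 251]

All cut coordinates (distinct, sorted): [3, 9, 23, 39, 46, 55, 58, 72, 75, 88, 92, 111, 121, 126, 140, 147, 163, 168, 185, 196, 199, 214, 221, 229, 251, 264, 279]

Fragments:
  [0,3): 3 bp
  [3,9): 6 bp
  [9,23): 14 bp
  [23,39): 16 bp
  [39,46): 7 bp
  [46,55): 9 bp
  [55,58): 3 bp
  [58,72): 14 bp
  [72,75): 3 bp
  [75,88): 13 bp
  [88,92): 4 bp
  [92,111): 19 bp
  [111,121): 10 bp
  [121,126): 5 bp
  [126,140): 14 bp
  [140,147): 7 bp
  [147,163): 16 bp
  [163,168): 5 bp
  [168,185): 17 bp
  [185,196): 11 bp
  [196,199): 3 bp
  [199,214): 15 bp
  [214,221): 7 bp
  [221,229): 8 bp
  [229,251): 22 bp
  [251,264): 13 bp
  [264,279): 15 bp
  [279,286): 7 bp

[3,3,3,3,4,5,5,6,7,7,7,7,8,9,10,11,13,13,14,14,14,15,15,16,16,17,19,22]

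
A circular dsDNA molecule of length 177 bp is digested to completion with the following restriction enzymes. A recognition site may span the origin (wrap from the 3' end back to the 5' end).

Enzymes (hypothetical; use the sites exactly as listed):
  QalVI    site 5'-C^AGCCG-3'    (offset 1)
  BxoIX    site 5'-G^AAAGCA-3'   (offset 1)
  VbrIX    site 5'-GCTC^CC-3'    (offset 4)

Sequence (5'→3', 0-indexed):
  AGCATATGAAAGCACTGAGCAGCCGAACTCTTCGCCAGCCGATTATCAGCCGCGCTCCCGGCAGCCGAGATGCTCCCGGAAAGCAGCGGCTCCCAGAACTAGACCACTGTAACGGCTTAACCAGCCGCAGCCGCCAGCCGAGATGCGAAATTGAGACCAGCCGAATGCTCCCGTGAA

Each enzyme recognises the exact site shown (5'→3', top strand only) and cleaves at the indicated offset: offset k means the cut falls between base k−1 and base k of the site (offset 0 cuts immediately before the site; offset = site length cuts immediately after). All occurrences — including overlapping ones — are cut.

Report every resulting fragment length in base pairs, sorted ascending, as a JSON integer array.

Scan for sites:
  QalVI CAGCCG/1: at [19, 35, 46, 61, 121, 127, 134, 157] ⇒ [20, 36, 47, 62, 122, 128, 135, 158]
  BxoIX GAAAGCA/1: at [7, 78, 174] ⇒ [8, 79, 175]
  VbrIX GCTCCC/4: at [53, 71, 88, 166] ⇒ [57, 75, 92, 170]

All cut coordinates (distinct, sorted): [8, 20, 36, 47, 57, 62, 75, 79, 92, 122, 128, 135, 158, 170, 175]

Fragments:
  8→20: 12 bp
  20→36: 16 bp
  36→47: 11 bp
  47→57: 10 bp
  57→62: 5 bp
  62→75: 13 bp
  75→79: 4 bp
  79→92: 13 bp
  92→122: 30 bp
  122→128: 6 bp
  128→135: 7 bp
  135→158: 23 bp
  158→170: 12 bp
  170→175: 5 bp
  175→8 (wrap): 177-175+8 = 10 bp

[4,5,5,6,7,10,10,11,12,12,13,13,16,23,30]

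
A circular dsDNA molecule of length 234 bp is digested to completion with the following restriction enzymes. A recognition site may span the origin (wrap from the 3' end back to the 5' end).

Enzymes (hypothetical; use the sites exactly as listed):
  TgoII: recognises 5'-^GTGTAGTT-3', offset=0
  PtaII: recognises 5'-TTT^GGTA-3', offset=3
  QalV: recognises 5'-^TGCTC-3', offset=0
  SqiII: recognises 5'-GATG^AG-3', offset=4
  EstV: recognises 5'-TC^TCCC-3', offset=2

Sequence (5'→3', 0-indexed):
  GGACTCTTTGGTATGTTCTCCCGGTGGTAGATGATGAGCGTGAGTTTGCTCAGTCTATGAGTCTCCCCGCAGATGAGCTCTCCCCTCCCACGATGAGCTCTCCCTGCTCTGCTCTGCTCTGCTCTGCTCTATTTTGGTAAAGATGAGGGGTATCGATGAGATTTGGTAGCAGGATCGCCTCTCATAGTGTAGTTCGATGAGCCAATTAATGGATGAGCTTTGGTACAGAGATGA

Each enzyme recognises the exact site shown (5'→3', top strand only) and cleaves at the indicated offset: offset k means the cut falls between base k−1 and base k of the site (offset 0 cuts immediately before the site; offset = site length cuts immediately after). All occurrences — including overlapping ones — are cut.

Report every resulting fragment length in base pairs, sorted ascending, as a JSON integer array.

Scan for sites:
  TgoII (GTGTAGTT, off=0): starts [186] → cuts [186]
  PtaII (TTTGGTA, off=3): starts [6, 132, 161, 218] → cuts [9, 135, 164, 221]
  QalV (TGCTC, off=0): starts [46, 104, 109, 114, 119, 124] → cuts [46, 104, 109, 114, 119, 124]
  SqiII (GATGAG, off=4): starts [32, 71, 91, 141, 154, 195, 211, 229] → cuts [36, 75, 95, 145, 158, 199, 215, 233]
  EstV (TCTCCC, off=2): starts [16, 61, 78, 98] → cuts [18, 63, 80, 100]

All cut coordinates (distinct, sorted): [9, 18, 36, 46, 63, 75, 80, 95, 100, 104, 109, 114, 119, 124, 135, 145, 158, 164, 186, 199, 215, 221, 233]

Fragment lengths:
  9→18: 9 bp
  18→36: 18 bp
  36→46: 10 bp
  46→63: 17 bp
  63→75: 12 bp
  75→80: 5 bp
  80→95: 15 bp
  95→100: 5 bp
  100→104: 4 bp
  104→109: 5 bp
  109→114: 5 bp
  114→119: 5 bp
  119→124: 5 bp
  124→135: 11 bp
  135→145: 10 bp
  145→158: 13 bp
  158→164: 6 bp
  164→186: 22 bp
  186→199: 13 bp
  199→215: 16 bp
  215→221: 6 bp
  221→233: 12 bp
  233→9 (wrap): 234-233+9 = 10 bp

[4,5,5,5,5,5,5,6,6,9,10,10,10,11,12,12,13,13,15,16,17,18,22]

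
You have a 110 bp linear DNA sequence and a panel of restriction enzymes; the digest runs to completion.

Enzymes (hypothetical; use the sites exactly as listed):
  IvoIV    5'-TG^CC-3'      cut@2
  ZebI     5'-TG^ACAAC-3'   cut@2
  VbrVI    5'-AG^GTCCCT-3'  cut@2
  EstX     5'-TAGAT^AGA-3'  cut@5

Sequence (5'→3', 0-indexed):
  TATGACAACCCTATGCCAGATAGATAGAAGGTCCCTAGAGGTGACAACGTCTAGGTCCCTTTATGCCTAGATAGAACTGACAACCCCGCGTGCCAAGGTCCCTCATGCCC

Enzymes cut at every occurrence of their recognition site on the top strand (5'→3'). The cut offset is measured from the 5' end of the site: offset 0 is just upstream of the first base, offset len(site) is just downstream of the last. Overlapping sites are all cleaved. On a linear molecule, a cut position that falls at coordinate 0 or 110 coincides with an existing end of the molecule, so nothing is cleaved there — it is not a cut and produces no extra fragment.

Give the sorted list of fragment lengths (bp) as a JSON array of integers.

Scan for sites:
  IvoIV (TGCC, off=2): starts [13, 63, 90, 105] → cuts [15, 65, 92, 107]
  ZebI (TGACAAC, off=2): starts [2, 41, 77] → cuts [4, 43, 79]
  VbrVI (AGGTCCCT, off=2): starts [28, 52, 95] → cuts [30, 54, 97]
  EstX (TAGATAGA, off=5): starts [20, 67] → cuts [25, 72]

All cut coordinates (distinct, sorted): [4, 15, 25, 30, 43, 54, 65, 72, 79, 92, 97, 107]

Fragments:
  [0,4): 4 bp
  [4,15): 11 bp
  [15,25): 10 bp
  [25,30): 5 bp
  [30,43): 13 bp
  [43,54): 11 bp
  [54,65): 11 bp
  [65,72): 7 bp
  [72,79): 7 bp
  [79,92): 13 bp
  [92,97): 5 bp
  [97,107): 10 bp
  [107,110): 3 bp

[3,4,5,5,7,7,10,10,11,11,11,13,13]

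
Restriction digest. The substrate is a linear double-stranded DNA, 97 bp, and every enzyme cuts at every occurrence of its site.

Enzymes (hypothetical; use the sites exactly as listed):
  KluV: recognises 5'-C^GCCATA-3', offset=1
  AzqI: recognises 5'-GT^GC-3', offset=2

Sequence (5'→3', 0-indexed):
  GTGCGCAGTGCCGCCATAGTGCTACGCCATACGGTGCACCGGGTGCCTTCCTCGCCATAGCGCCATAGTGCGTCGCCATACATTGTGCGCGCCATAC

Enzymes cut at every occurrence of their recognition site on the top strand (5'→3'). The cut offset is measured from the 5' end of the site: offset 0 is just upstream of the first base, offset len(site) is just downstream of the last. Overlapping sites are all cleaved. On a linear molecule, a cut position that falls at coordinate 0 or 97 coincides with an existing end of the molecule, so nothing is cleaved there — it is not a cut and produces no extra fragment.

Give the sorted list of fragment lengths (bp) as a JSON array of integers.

[2,3,4,5,5,7,7,8,8,8,9,9,10,12]

Site scan:
  KluV CGCCATA/1: at [11, 24, 52, 60, 73, 89] ⇒ [12, 25, 53, 61, 74, 90]
  AzqI GTGC/2: at [0, 7, 18, 33, 42, 67, 84] ⇒ [2, 9, 20, 35, 44, 69, 86]

All cut coordinates (distinct, sorted): [2, 9, 12, 20, 25, 35, 44, 53, 61, 69, 74, 86, 90]

Fragments:
  [0,2): 2 bp
  [2,9): 7 bp
  [9,12): 3 bp
  [12,20): 8 bp
  [20,25): 5 bp
  [25,35): 10 bp
  [35,44): 9 bp
  [44,53): 9 bp
  [53,61): 8 bp
  [61,69): 8 bp
  [69,74): 5 bp
  [74,86): 12 bp
  [86,90): 4 bp
  [90,97): 7 bp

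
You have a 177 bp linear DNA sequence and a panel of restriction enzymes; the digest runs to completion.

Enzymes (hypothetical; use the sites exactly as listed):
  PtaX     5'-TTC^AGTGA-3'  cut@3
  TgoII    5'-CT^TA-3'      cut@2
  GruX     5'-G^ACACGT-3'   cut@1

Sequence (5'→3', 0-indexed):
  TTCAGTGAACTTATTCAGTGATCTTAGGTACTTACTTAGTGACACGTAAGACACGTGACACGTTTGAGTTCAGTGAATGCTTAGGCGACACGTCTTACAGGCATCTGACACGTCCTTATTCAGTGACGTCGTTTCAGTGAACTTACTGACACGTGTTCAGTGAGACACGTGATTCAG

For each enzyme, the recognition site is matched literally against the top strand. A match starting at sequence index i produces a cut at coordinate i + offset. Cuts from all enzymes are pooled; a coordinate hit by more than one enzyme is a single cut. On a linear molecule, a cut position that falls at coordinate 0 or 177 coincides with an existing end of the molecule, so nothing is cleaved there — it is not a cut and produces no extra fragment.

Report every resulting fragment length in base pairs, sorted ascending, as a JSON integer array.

Site scan:
  PtaX TTCAGTGA/3: at [0, 13, 68, 118, 132, 155] ⇒ [3, 16, 71, 121, 135, 158]
  TgoII CTTA/2: at [9, 22, 30, 34, 79, 93, 114, 141] ⇒ [11, 24, 32, 36, 81, 95, 116, 143]
  GruX GACACGT/1: at [40, 49, 56, 86, 106, 147, 163] ⇒ [41, 50, 57, 87, 107, 148, 164]

All cut coordinates (distinct, sorted): [3, 11, 16, 24, 32, 36, 41, 50, 57, 71, 81, 87, 95, 107, 116, 121, 135, 143, 148, 158, 164]

Fragments:
  [0,3): 3 bp
  [3,11): 8 bp
  [11,16): 5 bp
  [16,24): 8 bp
  [24,32): 8 bp
  [32,36): 4 bp
  [36,41): 5 bp
  [41,50): 9 bp
  [50,57): 7 bp
  [57,71): 14 bp
  [71,81): 10 bp
  [81,87): 6 bp
  [87,95): 8 bp
  [95,107): 12 bp
  [107,116): 9 bp
  [116,121): 5 bp
  [121,135): 14 bp
  [135,143): 8 bp
  [143,148): 5 bp
  [148,158): 10 bp
  [158,164): 6 bp
  [164,177): 13 bp

[3,4,5,5,5,5,6,6,7,8,8,8,8,8,9,9,10,10,12,13,14,14]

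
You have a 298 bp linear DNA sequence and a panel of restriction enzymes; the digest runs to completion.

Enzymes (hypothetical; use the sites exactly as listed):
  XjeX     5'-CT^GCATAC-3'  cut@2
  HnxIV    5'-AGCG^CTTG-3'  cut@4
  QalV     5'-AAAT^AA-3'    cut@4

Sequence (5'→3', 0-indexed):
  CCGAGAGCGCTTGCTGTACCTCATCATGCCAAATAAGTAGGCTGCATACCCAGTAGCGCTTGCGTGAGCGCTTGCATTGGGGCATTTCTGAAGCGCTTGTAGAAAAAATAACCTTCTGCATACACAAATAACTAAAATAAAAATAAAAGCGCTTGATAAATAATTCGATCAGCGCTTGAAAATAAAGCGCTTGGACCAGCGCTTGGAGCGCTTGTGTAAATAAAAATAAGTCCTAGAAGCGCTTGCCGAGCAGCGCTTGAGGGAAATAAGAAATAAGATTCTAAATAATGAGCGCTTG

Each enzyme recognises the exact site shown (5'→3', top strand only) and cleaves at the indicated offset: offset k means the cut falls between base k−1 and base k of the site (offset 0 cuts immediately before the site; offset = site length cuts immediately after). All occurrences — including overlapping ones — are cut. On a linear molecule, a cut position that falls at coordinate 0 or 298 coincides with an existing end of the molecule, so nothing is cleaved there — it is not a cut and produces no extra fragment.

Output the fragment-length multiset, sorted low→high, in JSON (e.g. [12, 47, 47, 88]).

[4,6,6,6,7,7,8,8,9,9,9,9,9,10,11,12,12,12,12,12,13,14,14,14,15,25,25]

Per-enzyme occurrences:
  XjeX CTGCATAC/2: at [41, 115] ⇒ [43, 117]
  HnxIV AGCGCTTG/4: at [5, 54, 66, 91, 147, 170, 185, 197, 206, 237, 251, 290] ⇒ [9, 58, 70, 95, 151, 174, 189, 201, 210, 241, 255, 294]
  QalV AAATAA/4: at [30, 105, 125, 134, 140, 157, 179, 217, 223, 263, 270, 282] ⇒ [34, 109, 129, 138, 144, 161, 183, 221, 227, 267, 274, 286]

Pooled cuts: [9, 34, 43, 58, 70, 95, 109, 117, 129, 138, 144, 151, 161, 174, 183, 189, 201, 210, 221, 227, 241, 255, 267, 274, 286, 294]

Fragment lengths:
  [0,9): 9 bp
  [9,34): 25 bp
  [34,43): 9 bp
  [43,58): 15 bp
  [58,70): 12 bp
  [70,95): 25 bp
  [95,109): 14 bp
  [109,117): 8 bp
  [117,129): 12 bp
  [129,138): 9 bp
  [138,144): 6 bp
  [144,151): 7 bp
  [151,161): 10 bp
  [161,174): 13 bp
  [174,183): 9 bp
  [183,189): 6 bp
  [189,201): 12 bp
  [201,210): 9 bp
  [210,221): 11 bp
  [221,227): 6 bp
  [227,241): 14 bp
  [241,255): 14 bp
  [255,267): 12 bp
  [267,274): 7 bp
  [274,286): 12 bp
  [286,294): 8 bp
  [294,298): 4 bp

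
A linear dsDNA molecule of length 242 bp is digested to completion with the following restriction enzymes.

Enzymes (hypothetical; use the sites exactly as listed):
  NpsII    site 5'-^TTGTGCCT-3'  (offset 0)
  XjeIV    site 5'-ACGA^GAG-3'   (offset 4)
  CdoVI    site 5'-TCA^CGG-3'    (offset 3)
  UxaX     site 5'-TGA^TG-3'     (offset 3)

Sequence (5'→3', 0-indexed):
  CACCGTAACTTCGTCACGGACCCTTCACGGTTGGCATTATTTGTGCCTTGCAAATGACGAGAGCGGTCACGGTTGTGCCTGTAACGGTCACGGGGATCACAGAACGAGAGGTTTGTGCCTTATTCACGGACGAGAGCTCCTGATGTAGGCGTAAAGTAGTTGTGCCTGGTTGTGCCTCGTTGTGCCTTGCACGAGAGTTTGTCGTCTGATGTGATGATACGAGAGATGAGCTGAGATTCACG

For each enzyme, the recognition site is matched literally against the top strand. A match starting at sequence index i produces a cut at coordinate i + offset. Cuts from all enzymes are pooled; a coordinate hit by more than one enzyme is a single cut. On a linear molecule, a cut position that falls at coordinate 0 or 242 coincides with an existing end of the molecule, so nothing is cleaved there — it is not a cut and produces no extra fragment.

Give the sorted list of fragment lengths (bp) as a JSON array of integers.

Per-enzyme occurrences:
  NpsII TTGTGCCT/0: at [40, 72, 112, 159, 169, 179] ⇒ [40, 72, 112, 159, 169, 179]
  XjeIV ACGAGAG/4: at [56, 103, 129, 190, 218] ⇒ [60, 107, 133, 194, 222]
  CdoVI TCACGG/3: at [13, 24, 66, 87, 123] ⇒ [16, 27, 69, 90, 126]
  UxaX TGATG/3: at [140, 206, 211] ⇒ [143, 209, 214]

All cut coordinates (distinct, sorted): [16, 27, 40, 60, 69, 72, 90, 107, 112, 126, 133, 143, 159, 169, 179, 194, 209, 214, 222]

Fragment lengths:
  [0,16): 16 bp
  [16,27): 11 bp
  [27,40): 13 bp
  [40,60): 20 bp
  [60,69): 9 bp
  [69,72): 3 bp
  [72,90): 18 bp
  [90,107): 17 bp
  [107,112): 5 bp
  [112,126): 14 bp
  [126,133): 7 bp
  [133,143): 10 bp
  [143,159): 16 bp
  [159,169): 10 bp
  [169,179): 10 bp
  [179,194): 15 bp
  [194,209): 15 bp
  [209,214): 5 bp
  [214,222): 8 bp
  [222,242): 20 bp

[3,5,5,7,8,9,10,10,10,11,13,14,15,15,16,16,17,18,20,20]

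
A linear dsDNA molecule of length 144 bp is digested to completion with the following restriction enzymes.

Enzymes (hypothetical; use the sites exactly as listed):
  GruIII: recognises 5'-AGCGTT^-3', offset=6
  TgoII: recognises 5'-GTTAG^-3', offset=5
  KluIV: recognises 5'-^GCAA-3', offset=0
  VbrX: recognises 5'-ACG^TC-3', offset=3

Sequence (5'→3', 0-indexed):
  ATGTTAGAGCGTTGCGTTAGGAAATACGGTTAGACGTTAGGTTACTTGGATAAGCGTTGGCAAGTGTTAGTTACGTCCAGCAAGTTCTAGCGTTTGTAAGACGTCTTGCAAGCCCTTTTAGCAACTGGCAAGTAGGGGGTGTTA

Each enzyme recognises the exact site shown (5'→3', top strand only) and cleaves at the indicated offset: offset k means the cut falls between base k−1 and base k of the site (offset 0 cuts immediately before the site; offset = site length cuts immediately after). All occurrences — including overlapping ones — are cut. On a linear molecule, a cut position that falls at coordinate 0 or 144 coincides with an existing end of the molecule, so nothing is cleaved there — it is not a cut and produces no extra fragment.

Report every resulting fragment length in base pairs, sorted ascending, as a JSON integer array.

Site scan:
  GruIII AGCGTT/6: at [7, 52, 88] ⇒ [13, 58, 94]
  TgoII GTTAG/5: at [2, 15, 28, 35, 65] ⇒ [7, 20, 33, 40, 70]
  KluIV GCAA/0: at [59, 79, 107, 120, 127] ⇒ [59, 79, 107, 120, 127]
  VbrX ACGTC/3: at [72, 100] ⇒ [75, 103]

All cut coordinates (distinct, sorted): [7, 13, 20, 33, 40, 58, 59, 70, 75, 79, 94, 103, 107, 120, 127]

Fragments:
  [0,7): 7 bp
  [7,13): 6 bp
  [13,20): 7 bp
  [20,33): 13 bp
  [33,40): 7 bp
  [40,58): 18 bp
  [58,59): 1 bp
  [59,70): 11 bp
  [70,75): 5 bp
  [75,79): 4 bp
  [79,94): 15 bp
  [94,103): 9 bp
  [103,107): 4 bp
  [107,120): 13 bp
  [120,127): 7 bp
  [127,144): 17 bp

[1,4,4,5,6,7,7,7,7,9,11,13,13,15,17,18]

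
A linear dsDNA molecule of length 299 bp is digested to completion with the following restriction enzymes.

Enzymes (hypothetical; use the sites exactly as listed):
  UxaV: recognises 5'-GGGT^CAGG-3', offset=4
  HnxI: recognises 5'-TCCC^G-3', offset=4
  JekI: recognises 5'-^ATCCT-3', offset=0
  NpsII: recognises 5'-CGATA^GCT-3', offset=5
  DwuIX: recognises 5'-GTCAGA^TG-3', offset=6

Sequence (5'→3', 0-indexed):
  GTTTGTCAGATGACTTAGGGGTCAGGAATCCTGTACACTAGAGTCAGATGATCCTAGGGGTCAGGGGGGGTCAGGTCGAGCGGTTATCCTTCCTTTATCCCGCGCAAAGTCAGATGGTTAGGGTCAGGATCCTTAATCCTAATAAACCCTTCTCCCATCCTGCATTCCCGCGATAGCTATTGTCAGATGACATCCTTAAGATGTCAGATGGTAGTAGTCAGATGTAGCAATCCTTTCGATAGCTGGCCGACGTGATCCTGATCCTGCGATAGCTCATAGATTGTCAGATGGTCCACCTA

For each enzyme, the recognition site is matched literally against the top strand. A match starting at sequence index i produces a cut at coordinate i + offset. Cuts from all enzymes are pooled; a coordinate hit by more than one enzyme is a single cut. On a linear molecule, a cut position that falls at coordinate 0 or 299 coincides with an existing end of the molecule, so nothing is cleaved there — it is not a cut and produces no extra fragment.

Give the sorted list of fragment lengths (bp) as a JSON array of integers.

[2,4,4,5,6,6,7,7,10,10,10,11,11,11,12,12,12,13,13,13,14,14,16,17,17,21,21]

Site scan:
  UxaV GGGTCAGG/4: at [18, 57, 67, 120] ⇒ [22, 61, 71, 124]
  HnxI TCCCG/4: at [97, 165] ⇒ [101, 169]
  JekI ATCCT/0: at [27, 50, 85, 128, 135, 156, 191, 229, 254, 260] ⇒ [27, 50, 85, 128, 135, 156, 191, 229, 254, 260]
  NpsII CGATAGCT/5: at [170, 236, 266] ⇒ [175, 241, 271]
  DwuIX GTCAGATG/6: at [4, 42, 108, 181, 202, 216, 282] ⇒ [10, 48, 114, 187, 208, 222, 288]

Pooled cuts: [10, 22, 27, 48, 50, 61, 71, 85, 101, 114, 124, 128, 135, 156, 169, 175, 187, 191, 208, 222, 229, 241, 254, 260, 271, 288]

Fragments:
  [0,10): 10 bp
  [10,22): 12 bp
  [22,27): 5 bp
  [27,48): 21 bp
  [48,50): 2 bp
  [50,61): 11 bp
  [61,71): 10 bp
  [71,85): 14 bp
  [85,101): 16 bp
  [101,114): 13 bp
  [114,124): 10 bp
  [124,128): 4 bp
  [128,135): 7 bp
  [135,156): 21 bp
  [156,169): 13 bp
  [169,175): 6 bp
  [175,187): 12 bp
  [187,191): 4 bp
  [191,208): 17 bp
  [208,222): 14 bp
  [222,229): 7 bp
  [229,241): 12 bp
  [241,254): 13 bp
  [254,260): 6 bp
  [260,271): 11 bp
  [271,288): 17 bp
  [288,299): 11 bp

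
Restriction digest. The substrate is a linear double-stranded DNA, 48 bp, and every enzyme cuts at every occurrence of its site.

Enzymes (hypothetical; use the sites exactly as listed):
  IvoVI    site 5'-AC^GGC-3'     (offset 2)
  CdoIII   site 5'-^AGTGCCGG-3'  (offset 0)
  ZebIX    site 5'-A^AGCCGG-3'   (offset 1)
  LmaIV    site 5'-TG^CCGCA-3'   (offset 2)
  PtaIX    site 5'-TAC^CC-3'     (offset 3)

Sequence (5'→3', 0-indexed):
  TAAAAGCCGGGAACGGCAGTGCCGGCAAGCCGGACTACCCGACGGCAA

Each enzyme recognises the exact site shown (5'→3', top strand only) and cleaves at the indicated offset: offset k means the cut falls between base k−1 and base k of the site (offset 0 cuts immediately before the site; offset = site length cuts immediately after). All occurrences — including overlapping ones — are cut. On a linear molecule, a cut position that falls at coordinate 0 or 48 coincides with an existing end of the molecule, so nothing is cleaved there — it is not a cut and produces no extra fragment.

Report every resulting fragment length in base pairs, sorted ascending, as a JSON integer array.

Per-enzyme occurrences:
  IvoVI ACGGC/2: at [12, 41] ⇒ [14, 43]
  CdoIII AGTGCCGG/0: at [17] ⇒ [17]
  ZebIX AAGCCGG/1: at [3, 26] ⇒ [4, 27]
  LmaIV (TGCCGCA, off=2): no sites
  PtaIX TACCC/3: at [35] ⇒ [38]

Pooled cuts: [4, 14, 17, 27, 38, 43]

Fragments:
  [0,4): 4 bp
  [4,14): 10 bp
  [14,17): 3 bp
  [17,27): 10 bp
  [27,38): 11 bp
  [38,43): 5 bp
  [43,48): 5 bp

[3,4,5,5,10,10,11]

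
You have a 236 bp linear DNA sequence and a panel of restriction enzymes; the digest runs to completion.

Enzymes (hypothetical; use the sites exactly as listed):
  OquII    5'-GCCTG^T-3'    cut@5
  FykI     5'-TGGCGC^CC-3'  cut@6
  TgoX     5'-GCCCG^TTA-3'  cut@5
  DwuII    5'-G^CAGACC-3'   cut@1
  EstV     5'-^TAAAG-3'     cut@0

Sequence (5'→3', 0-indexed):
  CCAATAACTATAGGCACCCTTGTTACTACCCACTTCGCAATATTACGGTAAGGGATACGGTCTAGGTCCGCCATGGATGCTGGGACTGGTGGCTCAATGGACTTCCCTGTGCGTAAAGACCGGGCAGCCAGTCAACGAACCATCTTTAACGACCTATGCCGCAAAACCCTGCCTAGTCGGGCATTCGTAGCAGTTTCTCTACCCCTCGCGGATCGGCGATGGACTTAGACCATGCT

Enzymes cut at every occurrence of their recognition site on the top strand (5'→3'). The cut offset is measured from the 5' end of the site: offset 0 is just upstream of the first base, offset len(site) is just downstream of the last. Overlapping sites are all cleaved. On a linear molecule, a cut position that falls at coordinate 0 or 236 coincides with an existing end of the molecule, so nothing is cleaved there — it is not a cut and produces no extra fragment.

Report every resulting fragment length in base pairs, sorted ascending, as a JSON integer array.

[113,123]

Scan for sites:
  OquII (GCCTGT, off=5): no sites
  FykI (TGGCGCCC, off=6): no sites
  TgoX (GCCCGTTA, off=5): no sites
  DwuII (GCAGACC, off=1): no sites
  EstV (TAAAG, off=0): starts [113] → cuts [113]

Pooled cuts: [113]

Fragments:
  [0,113): 113 bp
  [113,236): 123 bp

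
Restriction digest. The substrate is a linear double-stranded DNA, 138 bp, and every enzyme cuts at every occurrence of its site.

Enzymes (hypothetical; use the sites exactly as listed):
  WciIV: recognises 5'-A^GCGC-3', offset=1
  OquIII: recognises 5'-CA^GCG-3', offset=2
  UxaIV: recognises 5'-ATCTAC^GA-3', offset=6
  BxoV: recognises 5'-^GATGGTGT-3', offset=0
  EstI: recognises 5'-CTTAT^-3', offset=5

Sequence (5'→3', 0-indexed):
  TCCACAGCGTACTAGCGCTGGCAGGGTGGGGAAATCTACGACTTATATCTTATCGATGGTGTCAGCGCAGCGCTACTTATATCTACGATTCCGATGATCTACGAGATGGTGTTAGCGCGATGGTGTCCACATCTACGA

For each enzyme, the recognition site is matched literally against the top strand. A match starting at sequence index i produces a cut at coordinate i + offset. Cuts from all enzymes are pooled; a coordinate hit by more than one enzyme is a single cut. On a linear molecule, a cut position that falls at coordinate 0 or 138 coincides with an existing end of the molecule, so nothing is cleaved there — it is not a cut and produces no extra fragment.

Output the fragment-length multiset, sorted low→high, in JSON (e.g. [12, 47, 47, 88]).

Per-enzyme occurrences:
  WciIV (AGCGC, off=1): starts [13, 63, 68, 113] → cuts [14, 64, 69, 114]
  OquIII (CAGCG, off=2): starts [4, 62, 67] → cuts [6, 64, 69]
  UxaIV (ATCTACGA, off=6): starts [33, 80, 96, 130] → cuts [39, 86, 102, 136]
  BxoV (GATGGTGT, off=0): starts [54, 104, 118] → cuts [54, 104, 118]
  EstI (CTTAT, off=5): starts [41, 48, 75] → cuts [46, 53, 80]

All cut coordinates (distinct, sorted): [6, 14, 39, 46, 53, 54, 64, 69, 80, 86, 102, 104, 114, 118, 136]

Fragment lengths:
  [0,6): 6 bp
  [6,14): 8 bp
  [14,39): 25 bp
  [39,46): 7 bp
  [46,53): 7 bp
  [53,54): 1 bp
  [54,64): 10 bp
  [64,69): 5 bp
  [69,80): 11 bp
  [80,86): 6 bp
  [86,102): 16 bp
  [102,104): 2 bp
  [104,114): 10 bp
  [114,118): 4 bp
  [118,136): 18 bp
  [136,138): 2 bp

[1,2,2,4,5,6,6,7,7,8,10,10,11,16,18,25]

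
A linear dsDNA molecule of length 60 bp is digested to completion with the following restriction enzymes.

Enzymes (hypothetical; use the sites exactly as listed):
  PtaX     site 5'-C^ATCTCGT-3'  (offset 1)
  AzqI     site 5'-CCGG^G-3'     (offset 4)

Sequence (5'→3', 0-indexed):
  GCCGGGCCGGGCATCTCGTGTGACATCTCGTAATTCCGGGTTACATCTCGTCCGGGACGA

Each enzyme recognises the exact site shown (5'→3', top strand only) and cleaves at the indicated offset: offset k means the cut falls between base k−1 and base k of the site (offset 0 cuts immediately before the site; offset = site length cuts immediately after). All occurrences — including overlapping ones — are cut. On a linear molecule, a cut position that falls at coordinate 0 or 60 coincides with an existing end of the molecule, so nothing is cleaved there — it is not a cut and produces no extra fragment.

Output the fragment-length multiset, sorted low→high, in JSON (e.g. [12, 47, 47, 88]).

Scan for sites:
  PtaX CATCTCGT/1: at [11, 23, 43] ⇒ [12, 24, 44]
  AzqI CCGGG/4: at [1, 6, 35, 51] ⇒ [5, 10, 39, 55]

Pooled cuts: [5, 10, 12, 24, 39, 44, 55]

Fragment lengths:
  [0,5): 5 bp
  [5,10): 5 bp
  [10,12): 2 bp
  [12,24): 12 bp
  [24,39): 15 bp
  [39,44): 5 bp
  [44,55): 11 bp
  [55,60): 5 bp

[2,5,5,5,5,11,12,15]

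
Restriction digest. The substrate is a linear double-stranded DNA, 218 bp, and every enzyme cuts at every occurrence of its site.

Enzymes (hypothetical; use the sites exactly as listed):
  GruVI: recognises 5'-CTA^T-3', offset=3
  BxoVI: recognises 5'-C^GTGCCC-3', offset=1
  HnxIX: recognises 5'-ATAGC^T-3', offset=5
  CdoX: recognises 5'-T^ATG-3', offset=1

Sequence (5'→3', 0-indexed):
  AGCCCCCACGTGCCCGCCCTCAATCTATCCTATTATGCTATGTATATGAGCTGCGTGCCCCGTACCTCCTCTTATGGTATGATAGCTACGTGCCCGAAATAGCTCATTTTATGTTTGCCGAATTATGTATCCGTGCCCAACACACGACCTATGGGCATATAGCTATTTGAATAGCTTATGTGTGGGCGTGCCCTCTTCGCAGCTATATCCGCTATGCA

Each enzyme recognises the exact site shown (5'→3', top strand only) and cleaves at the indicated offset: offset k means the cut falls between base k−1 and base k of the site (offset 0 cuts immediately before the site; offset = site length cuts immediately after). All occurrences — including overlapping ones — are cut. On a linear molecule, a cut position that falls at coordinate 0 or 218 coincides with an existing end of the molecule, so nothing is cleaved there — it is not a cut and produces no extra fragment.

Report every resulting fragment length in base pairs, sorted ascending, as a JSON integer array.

[1,1,1,2,2,2,3,4,5,5,5,5,7,8,8,8,9,9,10,10,12,14,14,18,18,18,19]

Per-enzyme occurrences:
  GruVI (CTAT, off=3): starts [24, 29, 37, 148, 162, 202, 211] → cuts [27, 32, 40, 151, 165, 205, 214]
  BxoVI (CGTGCCC, off=1): starts [8, 53, 88, 131, 186] → cuts [9, 54, 89, 132, 187]
  HnxIX (ATAGCT, off=5): starts [81, 98, 158, 170] → cuts [86, 103, 163, 175]
  CdoX (TATG, off=1): starts [33, 38, 44, 72, 77, 109, 123, 149, 176, 212] → cuts [34, 39, 45, 73, 78, 110, 124, 150, 177, 213]

All cut coordinates (distinct, sorted): [9, 27, 32, 34, 39, 40, 45, 54, 73, 78, 86, 89, 103, 110, 124, 132, 150, 151, 163, 165, 175, 177, 187, 205, 213, 214]

Fragment lengths:
  [0,9): 9 bp
  [9,27): 18 bp
  [27,32): 5 bp
  [32,34): 2 bp
  [34,39): 5 bp
  [39,40): 1 bp
  [40,45): 5 bp
  [45,54): 9 bp
  [54,73): 19 bp
  [73,78): 5 bp
  [78,86): 8 bp
  [86,89): 3 bp
  [89,103): 14 bp
  [103,110): 7 bp
  [110,124): 14 bp
  [124,132): 8 bp
  [132,150): 18 bp
  [150,151): 1 bp
  [151,163): 12 bp
  [163,165): 2 bp
  [165,175): 10 bp
  [175,177): 2 bp
  [177,187): 10 bp
  [187,205): 18 bp
  [205,213): 8 bp
  [213,214): 1 bp
  [214,218): 4 bp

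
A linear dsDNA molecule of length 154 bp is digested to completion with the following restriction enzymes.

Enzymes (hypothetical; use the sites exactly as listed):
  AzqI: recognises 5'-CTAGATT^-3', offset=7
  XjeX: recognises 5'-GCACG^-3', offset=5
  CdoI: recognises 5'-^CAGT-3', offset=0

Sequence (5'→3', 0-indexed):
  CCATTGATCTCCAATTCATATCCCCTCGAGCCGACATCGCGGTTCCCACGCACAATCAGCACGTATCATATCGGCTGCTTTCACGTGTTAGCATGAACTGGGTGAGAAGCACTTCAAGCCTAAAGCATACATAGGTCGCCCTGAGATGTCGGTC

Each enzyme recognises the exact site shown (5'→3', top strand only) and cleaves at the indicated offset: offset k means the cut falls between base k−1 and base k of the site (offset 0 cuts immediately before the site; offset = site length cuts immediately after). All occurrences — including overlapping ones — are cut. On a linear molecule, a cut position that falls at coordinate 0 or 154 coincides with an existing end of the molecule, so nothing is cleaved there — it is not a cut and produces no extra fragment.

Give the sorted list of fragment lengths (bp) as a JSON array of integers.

[63,91]

Scan for sites:
  AzqI (CTAGATT, off=7): no sites
  XjeX GCACG/5: at [58] ⇒ [63]
  CdoI (CAGT, off=0): no sites

All cut coordinates (distinct, sorted): [63]

Fragments:
  [0,63): 63 bp
  [63,154): 91 bp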